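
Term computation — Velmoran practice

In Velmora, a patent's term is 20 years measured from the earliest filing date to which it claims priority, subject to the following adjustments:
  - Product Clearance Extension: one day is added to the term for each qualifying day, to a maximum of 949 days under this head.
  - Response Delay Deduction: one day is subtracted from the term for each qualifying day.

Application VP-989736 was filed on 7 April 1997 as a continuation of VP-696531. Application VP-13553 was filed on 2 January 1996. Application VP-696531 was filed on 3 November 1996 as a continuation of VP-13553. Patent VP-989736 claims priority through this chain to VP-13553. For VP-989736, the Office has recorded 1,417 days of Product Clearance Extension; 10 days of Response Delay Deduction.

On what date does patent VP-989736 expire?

July 29, 2018

Earliest priority filing: 2 January 1996.
Base term: 2 January 1996 + 20 years → 2 January 2016.
Product Clearance Extension: 1417 days claimed exceeds the 949-day cap, so +949 days → 8 August 2018.
Response Delay Deduction: −10 days → 29 July 2018.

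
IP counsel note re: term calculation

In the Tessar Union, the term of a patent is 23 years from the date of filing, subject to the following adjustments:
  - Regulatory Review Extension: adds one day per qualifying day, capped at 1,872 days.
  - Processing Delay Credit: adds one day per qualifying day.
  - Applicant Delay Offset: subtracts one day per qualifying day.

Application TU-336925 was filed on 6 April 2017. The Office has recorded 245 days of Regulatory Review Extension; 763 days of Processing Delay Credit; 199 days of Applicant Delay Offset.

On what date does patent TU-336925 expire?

Base term: filing date + 23 years → 6 April 2040.
Regulatory Review Extension: 245 days (within the 1872-day cap) → +245 days → 7 December 2040.
Processing Delay Credit: +763 days → 9 January 2043.
Applicant Delay Offset: −199 days → 24 June 2042.

June 24, 2042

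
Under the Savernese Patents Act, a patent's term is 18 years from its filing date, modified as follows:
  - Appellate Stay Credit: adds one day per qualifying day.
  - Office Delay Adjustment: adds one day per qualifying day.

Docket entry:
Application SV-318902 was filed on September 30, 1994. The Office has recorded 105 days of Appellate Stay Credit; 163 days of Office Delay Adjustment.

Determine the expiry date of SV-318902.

2013-06-25

Base term: filing date + 18 years → 30 September 2012.
Appellate Stay Credit: +105 days → 13 January 2013.
Office Delay Adjustment: +163 days → 25 June 2013.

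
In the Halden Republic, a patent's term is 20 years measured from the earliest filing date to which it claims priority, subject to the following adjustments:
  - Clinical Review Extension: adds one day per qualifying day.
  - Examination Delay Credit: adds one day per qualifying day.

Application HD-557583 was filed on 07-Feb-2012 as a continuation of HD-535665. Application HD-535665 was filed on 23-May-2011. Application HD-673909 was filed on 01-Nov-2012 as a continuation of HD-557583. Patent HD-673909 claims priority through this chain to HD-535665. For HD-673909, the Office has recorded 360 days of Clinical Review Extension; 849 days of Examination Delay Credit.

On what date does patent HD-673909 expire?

September 13, 2034

Earliest priority filing: 23 May 2011.
Base term: 23 May 2011 + 20 years → 23 May 2031.
Clinical Review Extension: +360 days → 17 May 2032.
Examination Delay Credit: +849 days → 13 September 2034.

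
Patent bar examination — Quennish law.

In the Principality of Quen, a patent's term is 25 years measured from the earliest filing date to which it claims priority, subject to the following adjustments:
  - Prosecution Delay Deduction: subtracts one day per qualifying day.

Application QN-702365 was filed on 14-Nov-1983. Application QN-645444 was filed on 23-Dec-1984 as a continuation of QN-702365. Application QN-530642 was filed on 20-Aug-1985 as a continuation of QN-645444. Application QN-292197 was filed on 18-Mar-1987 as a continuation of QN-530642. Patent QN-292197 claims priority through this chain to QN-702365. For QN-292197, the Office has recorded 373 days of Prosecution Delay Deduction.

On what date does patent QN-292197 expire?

2007-11-07

Earliest priority filing: 14 November 1983.
Base term: 14 November 1983 + 25 years → 14 November 2008.
Prosecution Delay Deduction: −373 days → 7 November 2007.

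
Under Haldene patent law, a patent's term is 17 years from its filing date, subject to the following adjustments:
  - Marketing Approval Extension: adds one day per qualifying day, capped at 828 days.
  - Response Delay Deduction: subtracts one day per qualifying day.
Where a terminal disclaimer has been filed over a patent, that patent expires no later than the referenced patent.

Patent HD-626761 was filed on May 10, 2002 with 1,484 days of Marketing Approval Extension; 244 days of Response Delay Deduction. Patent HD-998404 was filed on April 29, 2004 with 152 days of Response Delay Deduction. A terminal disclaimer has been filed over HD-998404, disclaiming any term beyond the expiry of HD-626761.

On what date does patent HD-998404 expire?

November 28, 2020

Natural term of HD-998404:
  Base: filing + 17 years → 29 April 2021.
  Response Delay Deduction: −152 days → 28 November 2020.
Expiry of referenced patent HD-626761:
  Base: filing + 17 years → 10 May 2019.
  Marketing Approval Extension: 1484 days claimed exceeds the 828-day cap, so +828 days → 15 August 2021.
  Response Delay Deduction: −244 days → 14 December 2020.
Terminal disclaimer: HD-998404 expires on the earlier of 28 November 2020 and 14 December 2020.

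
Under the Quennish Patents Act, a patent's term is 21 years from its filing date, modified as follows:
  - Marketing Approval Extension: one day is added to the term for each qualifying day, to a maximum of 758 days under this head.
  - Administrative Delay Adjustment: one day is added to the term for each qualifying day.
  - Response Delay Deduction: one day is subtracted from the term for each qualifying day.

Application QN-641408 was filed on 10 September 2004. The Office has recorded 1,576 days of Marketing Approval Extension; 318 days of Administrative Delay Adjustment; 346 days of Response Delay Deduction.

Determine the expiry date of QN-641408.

2027-09-10

Base term: filing date + 21 years → 10 September 2025.
Marketing Approval Extension: 1576 days claimed exceeds the 758-day cap, so +758 days → 8 October 2027.
Administrative Delay Adjustment: +318 days → 21 August 2028.
Response Delay Deduction: −346 days → 10 September 2027.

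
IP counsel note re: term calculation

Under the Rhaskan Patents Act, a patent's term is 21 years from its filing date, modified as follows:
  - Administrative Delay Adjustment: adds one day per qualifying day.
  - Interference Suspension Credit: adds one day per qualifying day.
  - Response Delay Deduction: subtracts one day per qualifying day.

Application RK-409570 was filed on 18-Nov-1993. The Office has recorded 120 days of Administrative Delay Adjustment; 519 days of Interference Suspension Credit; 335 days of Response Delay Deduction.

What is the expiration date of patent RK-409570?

Base term: filing date + 21 years → 18 November 2014.
Administrative Delay Adjustment: +120 days → 18 March 2015.
Interference Suspension Credit: +519 days → 18 August 2016.
Response Delay Deduction: −335 days → 18 September 2015.

September 18, 2015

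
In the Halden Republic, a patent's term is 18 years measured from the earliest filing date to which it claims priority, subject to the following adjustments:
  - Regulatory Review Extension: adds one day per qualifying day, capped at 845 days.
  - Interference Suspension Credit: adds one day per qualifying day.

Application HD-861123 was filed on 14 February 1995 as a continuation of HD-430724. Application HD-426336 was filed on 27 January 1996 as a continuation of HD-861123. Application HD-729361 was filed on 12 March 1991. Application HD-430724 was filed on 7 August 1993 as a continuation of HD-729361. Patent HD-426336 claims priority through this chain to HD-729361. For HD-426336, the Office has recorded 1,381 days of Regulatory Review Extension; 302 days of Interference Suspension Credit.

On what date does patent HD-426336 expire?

Earliest priority filing: 12 March 1991.
Base term: 12 March 1991 + 18 years → 12 March 2009.
Regulatory Review Extension: 1381 days claimed exceeds the 845-day cap, so +845 days → 5 July 2011.
Interference Suspension Credit: +302 days → 2 May 2012.

May 2, 2012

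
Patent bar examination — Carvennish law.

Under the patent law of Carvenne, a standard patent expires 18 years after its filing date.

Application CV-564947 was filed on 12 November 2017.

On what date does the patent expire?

2035-11-12

Filing date + 18 years → 12 November 2035.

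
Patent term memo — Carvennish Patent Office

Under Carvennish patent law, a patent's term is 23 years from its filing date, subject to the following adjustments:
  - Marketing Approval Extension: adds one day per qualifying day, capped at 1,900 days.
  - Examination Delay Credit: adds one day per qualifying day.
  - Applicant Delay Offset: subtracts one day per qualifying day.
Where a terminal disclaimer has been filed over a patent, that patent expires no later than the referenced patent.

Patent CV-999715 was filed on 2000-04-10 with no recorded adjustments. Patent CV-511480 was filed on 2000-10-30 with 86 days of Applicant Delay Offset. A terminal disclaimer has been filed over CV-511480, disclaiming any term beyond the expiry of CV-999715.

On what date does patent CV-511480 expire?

Natural term of CV-511480:
  Base: filing + 23 years → 30 October 2023.
  Applicant Delay Offset: −86 days → 5 August 2023.
Expiry of referenced patent CV-999715:
  Base: filing + 23 years → 10 April 2023.
Terminal disclaimer: CV-511480 expires on the earlier of 5 August 2023 and 10 April 2023.

April 10, 2023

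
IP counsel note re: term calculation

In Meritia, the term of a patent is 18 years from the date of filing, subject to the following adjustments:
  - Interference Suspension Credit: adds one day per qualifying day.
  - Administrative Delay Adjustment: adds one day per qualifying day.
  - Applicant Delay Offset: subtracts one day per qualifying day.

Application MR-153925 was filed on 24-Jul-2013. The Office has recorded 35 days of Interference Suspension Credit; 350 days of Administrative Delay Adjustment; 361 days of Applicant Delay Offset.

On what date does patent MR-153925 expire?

Base term: filing date + 18 years → 24 July 2031.
Interference Suspension Credit: +35 days → 28 August 2031.
Administrative Delay Adjustment: +350 days → 12 August 2032.
Applicant Delay Offset: −361 days → 17 August 2031.

2031-08-17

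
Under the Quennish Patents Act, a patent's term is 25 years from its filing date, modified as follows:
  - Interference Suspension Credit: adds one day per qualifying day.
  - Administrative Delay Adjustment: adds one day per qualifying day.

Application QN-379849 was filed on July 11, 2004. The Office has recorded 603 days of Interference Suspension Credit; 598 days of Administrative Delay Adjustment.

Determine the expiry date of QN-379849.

October 24, 2032

Base term: filing date + 25 years → 11 July 2029.
Interference Suspension Credit: +603 days → 6 March 2031.
Administrative Delay Adjustment: +598 days → 24 October 2032.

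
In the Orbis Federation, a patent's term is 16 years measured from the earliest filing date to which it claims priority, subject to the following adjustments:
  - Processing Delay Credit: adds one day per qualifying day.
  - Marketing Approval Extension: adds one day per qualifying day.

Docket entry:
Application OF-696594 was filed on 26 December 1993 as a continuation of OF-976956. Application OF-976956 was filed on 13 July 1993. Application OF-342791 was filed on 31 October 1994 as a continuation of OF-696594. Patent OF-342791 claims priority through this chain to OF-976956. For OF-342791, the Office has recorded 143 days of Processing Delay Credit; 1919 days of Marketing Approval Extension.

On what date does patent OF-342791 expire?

Earliest priority filing: 13 July 1993.
Base term: 13 July 1993 + 16 years → 13 July 2009.
Processing Delay Credit: +143 days → 3 December 2009.
Marketing Approval Extension: +1919 days → 6 March 2015.

March 6, 2015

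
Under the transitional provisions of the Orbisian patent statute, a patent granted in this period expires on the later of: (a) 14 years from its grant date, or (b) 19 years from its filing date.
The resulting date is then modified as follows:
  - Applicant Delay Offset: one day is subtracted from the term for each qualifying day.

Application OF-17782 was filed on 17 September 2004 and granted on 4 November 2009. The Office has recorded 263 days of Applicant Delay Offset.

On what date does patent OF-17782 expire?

(a) grant + 14 years → 4 November 2023.
(b) filing + 19 years → 17 September 2023.
Later of the two: 4 November 2023.
Applicant Delay Offset: −263 days → 14 February 2023.

February 14, 2023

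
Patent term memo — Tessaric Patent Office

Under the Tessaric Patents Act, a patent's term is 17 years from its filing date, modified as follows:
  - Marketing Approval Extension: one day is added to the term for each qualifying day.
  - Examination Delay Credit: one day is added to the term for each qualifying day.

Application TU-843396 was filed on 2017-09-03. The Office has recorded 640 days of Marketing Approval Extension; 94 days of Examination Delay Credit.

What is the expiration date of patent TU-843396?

September 6, 2036

Base term: filing date + 17 years → 3 September 2034.
Marketing Approval Extension: +640 days → 4 June 2036.
Examination Delay Credit: +94 days → 6 September 2036.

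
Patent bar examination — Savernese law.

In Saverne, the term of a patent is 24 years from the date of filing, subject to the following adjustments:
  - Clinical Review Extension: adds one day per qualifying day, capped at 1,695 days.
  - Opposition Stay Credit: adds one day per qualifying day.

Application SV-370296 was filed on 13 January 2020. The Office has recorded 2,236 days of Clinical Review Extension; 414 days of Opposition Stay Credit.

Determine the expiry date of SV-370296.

2049-10-22

Base term: filing date + 24 years → 13 January 2044.
Clinical Review Extension: 2236 days claimed exceeds the 1695-day cap, so +1695 days → 3 September 2048.
Opposition Stay Credit: +414 days → 22 October 2049.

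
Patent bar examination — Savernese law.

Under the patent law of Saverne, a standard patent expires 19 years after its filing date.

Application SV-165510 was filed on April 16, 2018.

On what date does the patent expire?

Filing date + 19 years → 16 April 2037.

April 16, 2037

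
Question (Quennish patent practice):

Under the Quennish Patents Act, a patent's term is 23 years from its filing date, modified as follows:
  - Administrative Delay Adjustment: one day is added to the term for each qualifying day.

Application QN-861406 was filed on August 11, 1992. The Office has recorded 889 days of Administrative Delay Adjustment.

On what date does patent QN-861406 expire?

January 16, 2018

Base term: filing date + 23 years → 11 August 2015.
Administrative Delay Adjustment: +889 days → 16 January 2018.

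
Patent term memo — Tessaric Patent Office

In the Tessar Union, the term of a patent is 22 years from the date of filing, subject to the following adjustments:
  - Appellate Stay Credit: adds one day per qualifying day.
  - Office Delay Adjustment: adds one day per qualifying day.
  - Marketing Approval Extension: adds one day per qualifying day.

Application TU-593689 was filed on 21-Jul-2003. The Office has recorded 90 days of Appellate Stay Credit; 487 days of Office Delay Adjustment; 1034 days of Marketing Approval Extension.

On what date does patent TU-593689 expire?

Base term: filing date + 22 years → 21 July 2025.
Appellate Stay Credit: +90 days → 19 October 2025.
Office Delay Adjustment: +487 days → 18 February 2027.
Marketing Approval Extension: +1034 days → 18 December 2029.

December 18, 2029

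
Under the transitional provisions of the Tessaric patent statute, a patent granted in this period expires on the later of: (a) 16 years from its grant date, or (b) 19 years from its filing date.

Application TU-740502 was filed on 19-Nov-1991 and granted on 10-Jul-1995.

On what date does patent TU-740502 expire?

July 10, 2011

(a) grant + 16 years → 10 July 2011.
(b) filing + 19 years → 19 November 2010.
Later of the two: 10 July 2011.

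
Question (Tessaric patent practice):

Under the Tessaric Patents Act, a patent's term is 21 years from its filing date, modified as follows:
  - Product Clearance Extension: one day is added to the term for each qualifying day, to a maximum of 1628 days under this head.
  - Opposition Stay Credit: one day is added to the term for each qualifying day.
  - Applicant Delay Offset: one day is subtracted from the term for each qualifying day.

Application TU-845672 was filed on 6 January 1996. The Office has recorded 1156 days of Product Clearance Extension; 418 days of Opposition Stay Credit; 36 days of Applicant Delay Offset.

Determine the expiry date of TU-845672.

March 24, 2021

Base term: filing date + 21 years → 6 January 2017.
Product Clearance Extension: 1156 days (within the 1628-day cap) → +1156 days → 7 March 2020.
Opposition Stay Credit: +418 days → 29 April 2021.
Applicant Delay Offset: −36 days → 24 March 2021.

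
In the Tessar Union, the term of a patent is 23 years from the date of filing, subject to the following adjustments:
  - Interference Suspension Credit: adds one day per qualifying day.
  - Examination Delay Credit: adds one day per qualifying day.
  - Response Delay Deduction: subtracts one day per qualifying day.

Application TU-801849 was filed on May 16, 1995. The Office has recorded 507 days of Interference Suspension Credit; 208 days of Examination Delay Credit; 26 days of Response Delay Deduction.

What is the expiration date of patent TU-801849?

Base term: filing date + 23 years → 16 May 2018.
Interference Suspension Credit: +507 days → 5 October 2019.
Examination Delay Credit: +208 days → 30 April 2020.
Response Delay Deduction: −26 days → 4 April 2020.

2020-04-04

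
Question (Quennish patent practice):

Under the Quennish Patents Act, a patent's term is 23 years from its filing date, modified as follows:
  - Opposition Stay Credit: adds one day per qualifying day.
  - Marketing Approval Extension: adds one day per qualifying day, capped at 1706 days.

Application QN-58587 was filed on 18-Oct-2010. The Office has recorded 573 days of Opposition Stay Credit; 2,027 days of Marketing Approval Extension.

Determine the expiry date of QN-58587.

January 14, 2040

Base term: filing date + 23 years → 18 October 2033.
Opposition Stay Credit: +573 days → 14 May 2035.
Marketing Approval Extension: 2027 days claimed exceeds the 1706-day cap, so +1706 days → 14 January 2040.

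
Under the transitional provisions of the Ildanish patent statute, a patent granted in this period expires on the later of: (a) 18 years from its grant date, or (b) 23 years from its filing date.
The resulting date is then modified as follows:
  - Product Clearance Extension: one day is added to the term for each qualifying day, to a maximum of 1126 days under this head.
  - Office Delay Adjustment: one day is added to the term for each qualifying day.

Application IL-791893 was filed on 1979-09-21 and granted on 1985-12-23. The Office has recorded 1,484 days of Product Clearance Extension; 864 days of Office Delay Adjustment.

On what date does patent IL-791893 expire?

2009-06-04

(a) grant + 18 years → 23 December 2003.
(b) filing + 23 years → 21 September 2002.
Later of the two: 23 December 2003.
Product Clearance Extension: 1484 days claimed exceeds the 1126-day cap, so +1126 days → 22 January 2007.
Office Delay Adjustment: +864 days → 4 June 2009.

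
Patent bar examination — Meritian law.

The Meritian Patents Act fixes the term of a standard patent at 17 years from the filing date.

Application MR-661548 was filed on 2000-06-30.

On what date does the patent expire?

Filing date + 17 years → 30 June 2017.

2017-06-30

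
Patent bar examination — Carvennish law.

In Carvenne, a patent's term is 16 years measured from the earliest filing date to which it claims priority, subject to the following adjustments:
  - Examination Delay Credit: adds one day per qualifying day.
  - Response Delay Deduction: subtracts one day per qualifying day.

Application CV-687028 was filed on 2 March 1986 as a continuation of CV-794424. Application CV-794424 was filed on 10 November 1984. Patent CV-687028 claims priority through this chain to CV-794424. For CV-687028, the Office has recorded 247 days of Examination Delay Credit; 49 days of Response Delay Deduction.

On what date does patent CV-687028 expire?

2001-05-27

Earliest priority filing: 10 November 1984.
Base term: 10 November 1984 + 16 years → 10 November 2000.
Examination Delay Credit: +247 days → 15 July 2001.
Response Delay Deduction: −49 days → 27 May 2001.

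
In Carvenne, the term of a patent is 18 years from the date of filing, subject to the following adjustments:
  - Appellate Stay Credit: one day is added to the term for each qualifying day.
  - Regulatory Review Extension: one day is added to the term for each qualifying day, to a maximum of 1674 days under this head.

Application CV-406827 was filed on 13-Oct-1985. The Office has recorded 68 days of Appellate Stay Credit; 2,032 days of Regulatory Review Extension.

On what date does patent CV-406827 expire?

Base term: filing date + 18 years → 13 October 2003.
Appellate Stay Credit: +68 days → 20 December 2003.
Regulatory Review Extension: 2032 days claimed exceeds the 1674-day cap, so +1674 days → 20 July 2008.

July 20, 2008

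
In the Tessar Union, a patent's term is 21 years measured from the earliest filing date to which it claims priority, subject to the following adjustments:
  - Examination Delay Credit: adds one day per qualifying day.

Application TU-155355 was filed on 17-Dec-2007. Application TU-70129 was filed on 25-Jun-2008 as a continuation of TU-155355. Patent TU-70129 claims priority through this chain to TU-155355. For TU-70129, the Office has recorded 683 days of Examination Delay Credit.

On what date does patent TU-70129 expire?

Earliest priority filing: 17 December 2007.
Base term: 17 December 2007 + 21 years → 17 December 2028.
Examination Delay Credit: +683 days → 31 October 2030.

2030-10-31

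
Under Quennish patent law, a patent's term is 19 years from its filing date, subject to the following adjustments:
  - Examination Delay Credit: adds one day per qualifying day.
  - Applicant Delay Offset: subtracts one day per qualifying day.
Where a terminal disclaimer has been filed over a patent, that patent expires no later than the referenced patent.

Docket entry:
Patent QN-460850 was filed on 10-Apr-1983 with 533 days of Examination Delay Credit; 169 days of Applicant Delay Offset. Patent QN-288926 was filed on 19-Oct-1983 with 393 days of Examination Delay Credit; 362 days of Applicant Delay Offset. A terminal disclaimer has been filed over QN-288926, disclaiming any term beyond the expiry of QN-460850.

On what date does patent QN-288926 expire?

2002-11-19

Natural term of QN-288926:
  Base: filing + 19 years → 19 October 2002.
  Examination Delay Credit: +393 days → 16 November 2003.
  Applicant Delay Offset: −362 days → 19 November 2002.
Expiry of referenced patent QN-460850:
  Base: filing + 19 years → 10 April 2002.
  Examination Delay Credit: +533 days → 25 September 2003.
  Applicant Delay Offset: −169 days → 9 April 2003.
Terminal disclaimer: QN-288926 expires on the earlier of 19 November 2002 and 9 April 2003.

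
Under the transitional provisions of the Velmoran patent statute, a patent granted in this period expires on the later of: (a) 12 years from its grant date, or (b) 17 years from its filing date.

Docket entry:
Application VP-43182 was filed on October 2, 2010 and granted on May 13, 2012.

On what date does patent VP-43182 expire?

2027-10-02

(a) grant + 12 years → 13 May 2024.
(b) filing + 17 years → 2 October 2027.
Later of the two: 2 October 2027.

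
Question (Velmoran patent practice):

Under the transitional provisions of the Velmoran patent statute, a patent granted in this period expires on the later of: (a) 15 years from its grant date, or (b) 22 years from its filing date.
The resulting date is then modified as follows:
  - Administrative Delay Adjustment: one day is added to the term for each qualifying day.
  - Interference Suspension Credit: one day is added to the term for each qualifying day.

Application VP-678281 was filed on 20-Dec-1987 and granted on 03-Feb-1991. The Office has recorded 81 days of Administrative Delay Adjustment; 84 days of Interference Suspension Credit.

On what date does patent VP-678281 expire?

(a) grant + 15 years → 3 February 2006.
(b) filing + 22 years → 20 December 2009.
Later of the two: 20 December 2009.
Administrative Delay Adjustment: +81 days → 11 March 2010.
Interference Suspension Credit: +84 days → 3 June 2010.

June 3, 2010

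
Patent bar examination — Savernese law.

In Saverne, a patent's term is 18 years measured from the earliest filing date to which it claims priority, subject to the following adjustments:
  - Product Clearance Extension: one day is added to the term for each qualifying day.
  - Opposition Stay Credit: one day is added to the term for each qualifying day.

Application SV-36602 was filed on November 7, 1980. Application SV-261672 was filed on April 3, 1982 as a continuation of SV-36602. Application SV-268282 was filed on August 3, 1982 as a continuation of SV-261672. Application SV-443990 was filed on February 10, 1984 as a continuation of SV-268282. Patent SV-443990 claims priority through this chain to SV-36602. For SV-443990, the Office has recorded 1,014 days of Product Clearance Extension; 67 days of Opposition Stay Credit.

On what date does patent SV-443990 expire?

October 23, 2001

Earliest priority filing: 7 November 1980.
Base term: 7 November 1980 + 18 years → 7 November 1998.
Product Clearance Extension: +1014 days → 17 August 2001.
Opposition Stay Credit: +67 days → 23 October 2001.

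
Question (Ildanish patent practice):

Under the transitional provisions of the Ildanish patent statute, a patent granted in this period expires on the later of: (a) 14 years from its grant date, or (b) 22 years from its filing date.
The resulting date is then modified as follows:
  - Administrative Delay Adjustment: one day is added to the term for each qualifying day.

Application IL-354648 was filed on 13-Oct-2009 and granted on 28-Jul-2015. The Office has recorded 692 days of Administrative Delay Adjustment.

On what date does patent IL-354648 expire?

(a) grant + 14 years → 28 July 2029.
(b) filing + 22 years → 13 October 2031.
Later of the two: 13 October 2031.
Administrative Delay Adjustment: +692 days → 4 September 2033.

2033-09-04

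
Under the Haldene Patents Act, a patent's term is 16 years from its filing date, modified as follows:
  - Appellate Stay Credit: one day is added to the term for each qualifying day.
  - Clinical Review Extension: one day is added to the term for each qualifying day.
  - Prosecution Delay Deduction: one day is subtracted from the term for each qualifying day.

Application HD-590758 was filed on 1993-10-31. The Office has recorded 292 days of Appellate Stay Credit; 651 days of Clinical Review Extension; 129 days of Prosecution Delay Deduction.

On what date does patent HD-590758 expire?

2012-01-23

Base term: filing date + 16 years → 31 October 2009.
Appellate Stay Credit: +292 days → 19 August 2010.
Clinical Review Extension: +651 days → 31 May 2012.
Prosecution Delay Deduction: −129 days → 23 January 2012.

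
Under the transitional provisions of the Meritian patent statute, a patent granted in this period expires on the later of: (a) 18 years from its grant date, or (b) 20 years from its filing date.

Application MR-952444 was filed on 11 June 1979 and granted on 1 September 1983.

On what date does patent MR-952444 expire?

September 1, 2001

(a) grant + 18 years → 1 September 2001.
(b) filing + 20 years → 11 June 1999.
Later of the two: 1 September 2001.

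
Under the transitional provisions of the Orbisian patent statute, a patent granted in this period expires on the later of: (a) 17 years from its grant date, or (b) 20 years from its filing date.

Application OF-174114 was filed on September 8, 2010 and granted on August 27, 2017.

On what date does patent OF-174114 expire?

(a) grant + 17 years → 27 August 2034.
(b) filing + 20 years → 8 September 2030.
Later of the two: 27 August 2034.

2034-08-27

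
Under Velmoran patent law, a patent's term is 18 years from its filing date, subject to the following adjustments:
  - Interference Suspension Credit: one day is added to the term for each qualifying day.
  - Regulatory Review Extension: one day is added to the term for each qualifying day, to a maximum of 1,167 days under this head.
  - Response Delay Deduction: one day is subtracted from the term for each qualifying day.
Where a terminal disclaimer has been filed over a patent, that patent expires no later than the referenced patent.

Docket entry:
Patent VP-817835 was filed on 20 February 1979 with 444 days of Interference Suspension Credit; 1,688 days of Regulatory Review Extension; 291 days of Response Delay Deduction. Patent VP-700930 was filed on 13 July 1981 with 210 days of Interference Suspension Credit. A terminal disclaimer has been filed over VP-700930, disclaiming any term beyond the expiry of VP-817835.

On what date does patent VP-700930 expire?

2000-02-08

Natural term of VP-700930:
  Base: filing + 18 years → 13 July 1999.
  Interference Suspension Credit: +210 days → 8 February 2000.
Expiry of referenced patent VP-817835:
  Base: filing + 18 years → 20 February 1997.
  Interference Suspension Credit: +444 days → 10 May 1998.
  Regulatory Review Extension: 1688 days claimed exceeds the 1167-day cap, so +1167 days → 20 July 2001.
  Response Delay Deduction: −291 days → 2 October 2000.
Terminal disclaimer: VP-700930 expires on the earlier of 8 February 2000 and 2 October 2000.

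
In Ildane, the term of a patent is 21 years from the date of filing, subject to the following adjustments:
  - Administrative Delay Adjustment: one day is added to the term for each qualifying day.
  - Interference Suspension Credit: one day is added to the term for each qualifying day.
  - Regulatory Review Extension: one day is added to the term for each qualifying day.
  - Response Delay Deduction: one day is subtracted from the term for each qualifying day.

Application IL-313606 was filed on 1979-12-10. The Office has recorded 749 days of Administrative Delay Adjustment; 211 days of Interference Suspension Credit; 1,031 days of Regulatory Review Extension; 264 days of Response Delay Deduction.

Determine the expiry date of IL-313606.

2005-09-02

Base term: filing date + 21 years → 10 December 2000.
Administrative Delay Adjustment: +749 days → 29 December 2002.
Interference Suspension Credit: +211 days → 28 July 2003.
Regulatory Review Extension: +1031 days → 24 May 2006.
Response Delay Deduction: −264 days → 2 September 2005.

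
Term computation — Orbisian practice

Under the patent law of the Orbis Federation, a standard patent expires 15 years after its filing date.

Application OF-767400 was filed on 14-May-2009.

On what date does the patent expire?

Filing date + 15 years → 14 May 2024.

2024-05-14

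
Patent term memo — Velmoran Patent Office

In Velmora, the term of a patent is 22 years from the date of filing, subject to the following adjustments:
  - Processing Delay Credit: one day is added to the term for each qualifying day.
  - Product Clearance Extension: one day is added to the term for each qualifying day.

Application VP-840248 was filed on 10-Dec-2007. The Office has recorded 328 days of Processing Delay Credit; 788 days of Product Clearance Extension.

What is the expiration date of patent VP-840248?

Base term: filing date + 22 years → 10 December 2029.
Processing Delay Credit: +328 days → 3 November 2030.
Product Clearance Extension: +788 days → 30 December 2032.

December 30, 2032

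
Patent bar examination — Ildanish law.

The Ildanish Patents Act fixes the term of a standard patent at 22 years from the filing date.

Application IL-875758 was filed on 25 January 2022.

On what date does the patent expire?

2044-01-25

Filing date + 22 years → 25 January 2044.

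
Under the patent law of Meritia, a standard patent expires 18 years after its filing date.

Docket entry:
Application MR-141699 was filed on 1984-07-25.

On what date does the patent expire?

Filing date + 18 years → 25 July 2002.

July 25, 2002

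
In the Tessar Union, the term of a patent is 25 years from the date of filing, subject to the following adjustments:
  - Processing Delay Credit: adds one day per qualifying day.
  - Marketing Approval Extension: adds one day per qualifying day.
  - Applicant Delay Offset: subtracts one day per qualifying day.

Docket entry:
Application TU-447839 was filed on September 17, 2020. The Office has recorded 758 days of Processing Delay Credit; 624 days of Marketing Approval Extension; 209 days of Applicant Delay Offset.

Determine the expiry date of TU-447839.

2048-12-03

Base term: filing date + 25 years → 17 September 2045.
Processing Delay Credit: +758 days → 15 October 2047.
Marketing Approval Extension: +624 days → 30 June 2049.
Applicant Delay Offset: −209 days → 3 December 2048.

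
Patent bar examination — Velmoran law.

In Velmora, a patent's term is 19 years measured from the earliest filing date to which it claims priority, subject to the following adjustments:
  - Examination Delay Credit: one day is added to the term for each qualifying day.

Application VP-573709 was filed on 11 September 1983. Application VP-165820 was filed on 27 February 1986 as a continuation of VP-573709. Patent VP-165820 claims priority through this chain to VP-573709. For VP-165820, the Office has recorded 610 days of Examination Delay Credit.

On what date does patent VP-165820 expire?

2004-05-13

Earliest priority filing: 11 September 1983.
Base term: 11 September 1983 + 19 years → 11 September 2002.
Examination Delay Credit: +610 days → 13 May 2004.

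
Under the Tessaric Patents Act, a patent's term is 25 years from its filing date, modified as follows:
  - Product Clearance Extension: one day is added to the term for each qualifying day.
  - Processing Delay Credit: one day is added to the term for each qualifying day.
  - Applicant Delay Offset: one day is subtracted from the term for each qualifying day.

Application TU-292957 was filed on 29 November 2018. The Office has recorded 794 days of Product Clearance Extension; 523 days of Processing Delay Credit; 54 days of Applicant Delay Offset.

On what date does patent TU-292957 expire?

Base term: filing date + 25 years → 29 November 2043.
Product Clearance Extension: +794 days → 31 January 2046.
Processing Delay Credit: +523 days → 8 July 2047.
Applicant Delay Offset: −54 days → 15 May 2047.

2047-05-15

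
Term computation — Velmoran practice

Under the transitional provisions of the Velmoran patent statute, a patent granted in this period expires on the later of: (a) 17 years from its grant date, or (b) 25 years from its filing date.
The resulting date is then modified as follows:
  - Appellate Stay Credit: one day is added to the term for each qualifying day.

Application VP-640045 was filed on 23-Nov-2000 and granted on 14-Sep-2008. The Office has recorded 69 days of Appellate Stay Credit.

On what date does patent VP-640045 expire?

(a) grant + 17 years → 14 September 2025.
(b) filing + 25 years → 23 November 2025.
Later of the two: 23 November 2025.
Appellate Stay Credit: +69 days → 31 January 2026.

January 31, 2026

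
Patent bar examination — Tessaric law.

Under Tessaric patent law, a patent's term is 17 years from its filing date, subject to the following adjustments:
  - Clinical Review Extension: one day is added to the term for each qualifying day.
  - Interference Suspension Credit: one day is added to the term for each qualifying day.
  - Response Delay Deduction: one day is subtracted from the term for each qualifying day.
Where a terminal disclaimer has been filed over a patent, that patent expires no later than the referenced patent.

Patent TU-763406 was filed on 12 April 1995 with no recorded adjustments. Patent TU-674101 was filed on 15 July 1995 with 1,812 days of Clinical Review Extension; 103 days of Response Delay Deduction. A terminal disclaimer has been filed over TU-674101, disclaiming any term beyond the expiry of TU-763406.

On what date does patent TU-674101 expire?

April 12, 2012

Natural term of TU-674101:
  Base: filing + 17 years → 15 July 2012.
  Clinical Review Extension: +1812 days → 1 July 2017.
  Response Delay Deduction: −103 days → 20 March 2017.
Expiry of referenced patent TU-763406:
  Base: filing + 17 years → 12 April 2012.
Terminal disclaimer: TU-674101 expires on the earlier of 20 March 2017 and 12 April 2012.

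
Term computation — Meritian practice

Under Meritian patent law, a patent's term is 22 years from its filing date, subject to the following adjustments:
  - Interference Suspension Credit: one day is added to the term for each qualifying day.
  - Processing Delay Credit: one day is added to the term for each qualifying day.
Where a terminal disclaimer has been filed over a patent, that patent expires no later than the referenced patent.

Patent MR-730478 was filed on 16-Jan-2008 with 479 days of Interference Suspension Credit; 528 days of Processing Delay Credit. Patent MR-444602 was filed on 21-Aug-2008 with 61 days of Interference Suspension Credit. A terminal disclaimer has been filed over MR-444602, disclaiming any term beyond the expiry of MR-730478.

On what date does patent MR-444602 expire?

October 21, 2030

Natural term of MR-444602:
  Base: filing + 22 years → 21 August 2030.
  Interference Suspension Credit: +61 days → 21 October 2030.
Expiry of referenced patent MR-730478:
  Base: filing + 22 years → 16 January 2030.
  Interference Suspension Credit: +479 days → 10 May 2031.
  Processing Delay Credit: +528 days → 19 October 2032.
Terminal disclaimer: MR-444602 expires on the earlier of 21 October 2030 and 19 October 2032.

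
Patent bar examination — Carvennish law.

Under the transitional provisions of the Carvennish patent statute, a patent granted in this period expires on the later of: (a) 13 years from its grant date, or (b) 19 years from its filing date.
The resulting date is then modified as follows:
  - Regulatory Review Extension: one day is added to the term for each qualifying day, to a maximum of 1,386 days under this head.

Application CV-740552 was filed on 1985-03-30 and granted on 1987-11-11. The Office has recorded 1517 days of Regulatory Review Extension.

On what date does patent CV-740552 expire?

(a) grant + 13 years → 11 November 2000.
(b) filing + 19 years → 30 March 2004.
Later of the two: 30 March 2004.
Regulatory Review Extension: 1517 days claimed exceeds the 1386-day cap, so +1386 days → 15 January 2008.

January 15, 2008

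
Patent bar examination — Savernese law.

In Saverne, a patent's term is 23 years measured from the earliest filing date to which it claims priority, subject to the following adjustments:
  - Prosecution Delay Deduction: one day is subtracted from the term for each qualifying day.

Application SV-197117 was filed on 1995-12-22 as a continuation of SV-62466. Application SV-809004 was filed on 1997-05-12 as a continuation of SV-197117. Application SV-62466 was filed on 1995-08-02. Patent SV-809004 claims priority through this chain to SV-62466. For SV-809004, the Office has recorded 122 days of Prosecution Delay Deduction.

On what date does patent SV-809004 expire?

Earliest priority filing: 2 August 1995.
Base term: 2 August 1995 + 23 years → 2 August 2018.
Prosecution Delay Deduction: −122 days → 2 April 2018.

2018-04-02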